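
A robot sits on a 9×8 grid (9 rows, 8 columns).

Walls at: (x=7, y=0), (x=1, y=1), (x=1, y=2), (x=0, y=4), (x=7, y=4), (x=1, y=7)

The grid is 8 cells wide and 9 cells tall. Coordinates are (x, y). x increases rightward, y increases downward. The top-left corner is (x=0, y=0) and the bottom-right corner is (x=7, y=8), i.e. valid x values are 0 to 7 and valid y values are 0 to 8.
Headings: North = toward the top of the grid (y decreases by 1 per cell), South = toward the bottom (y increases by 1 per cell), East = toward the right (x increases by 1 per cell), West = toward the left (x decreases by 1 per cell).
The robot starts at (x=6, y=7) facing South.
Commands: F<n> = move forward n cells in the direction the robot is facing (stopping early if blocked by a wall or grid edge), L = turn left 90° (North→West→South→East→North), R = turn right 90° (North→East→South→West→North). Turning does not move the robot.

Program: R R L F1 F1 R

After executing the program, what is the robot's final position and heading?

Start: (x=6, y=7), facing South
  R: turn right, now facing West
  R: turn right, now facing North
  L: turn left, now facing West
  F1: move forward 1, now at (x=5, y=7)
  F1: move forward 1, now at (x=4, y=7)
  R: turn right, now facing North
Final: (x=4, y=7), facing North

Answer: Final position: (x=4, y=7), facing North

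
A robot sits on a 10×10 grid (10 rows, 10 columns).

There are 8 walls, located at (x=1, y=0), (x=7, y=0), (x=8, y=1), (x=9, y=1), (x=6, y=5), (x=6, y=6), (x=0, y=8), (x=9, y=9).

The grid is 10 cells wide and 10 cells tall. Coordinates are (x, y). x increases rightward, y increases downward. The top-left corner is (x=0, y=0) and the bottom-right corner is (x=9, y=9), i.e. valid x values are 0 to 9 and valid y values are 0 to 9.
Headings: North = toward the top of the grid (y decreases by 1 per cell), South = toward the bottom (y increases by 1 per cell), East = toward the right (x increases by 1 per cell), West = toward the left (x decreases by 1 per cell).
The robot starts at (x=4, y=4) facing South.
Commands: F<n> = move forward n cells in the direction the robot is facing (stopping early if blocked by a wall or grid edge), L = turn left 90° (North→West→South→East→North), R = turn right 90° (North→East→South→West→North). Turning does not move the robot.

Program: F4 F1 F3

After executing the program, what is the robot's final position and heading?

Answer: Final position: (x=4, y=9), facing South

Derivation:
Start: (x=4, y=4), facing South
  F4: move forward 4, now at (x=4, y=8)
  F1: move forward 1, now at (x=4, y=9)
  F3: move forward 0/3 (blocked), now at (x=4, y=9)
Final: (x=4, y=9), facing South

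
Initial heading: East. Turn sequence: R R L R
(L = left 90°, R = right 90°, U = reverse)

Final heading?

Start: East
  R (right (90° clockwise)) -> South
  R (right (90° clockwise)) -> West
  L (left (90° counter-clockwise)) -> South
  R (right (90° clockwise)) -> West
Final: West

Answer: Final heading: West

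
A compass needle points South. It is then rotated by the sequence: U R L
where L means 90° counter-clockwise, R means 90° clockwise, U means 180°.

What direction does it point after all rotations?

Start: South
  U (U-turn (180°)) -> North
  R (right (90° clockwise)) -> East
  L (left (90° counter-clockwise)) -> North
Final: North

Answer: Final heading: North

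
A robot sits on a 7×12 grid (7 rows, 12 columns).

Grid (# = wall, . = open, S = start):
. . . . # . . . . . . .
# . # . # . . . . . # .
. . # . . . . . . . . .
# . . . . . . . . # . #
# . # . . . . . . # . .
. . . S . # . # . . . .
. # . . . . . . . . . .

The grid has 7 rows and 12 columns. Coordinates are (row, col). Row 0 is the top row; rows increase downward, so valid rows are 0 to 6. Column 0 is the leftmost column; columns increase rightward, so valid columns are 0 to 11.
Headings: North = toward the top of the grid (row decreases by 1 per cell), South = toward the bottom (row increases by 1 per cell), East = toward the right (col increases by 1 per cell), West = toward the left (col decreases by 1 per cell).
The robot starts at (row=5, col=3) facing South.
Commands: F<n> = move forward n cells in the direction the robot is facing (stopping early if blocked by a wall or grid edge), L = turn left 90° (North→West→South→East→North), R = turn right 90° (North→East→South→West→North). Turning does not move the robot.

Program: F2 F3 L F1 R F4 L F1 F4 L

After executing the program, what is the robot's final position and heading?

Start: (row=5, col=3), facing South
  F2: move forward 1/2 (blocked), now at (row=6, col=3)
  F3: move forward 0/3 (blocked), now at (row=6, col=3)
  L: turn left, now facing East
  F1: move forward 1, now at (row=6, col=4)
  R: turn right, now facing South
  F4: move forward 0/4 (blocked), now at (row=6, col=4)
  L: turn left, now facing East
  F1: move forward 1, now at (row=6, col=5)
  F4: move forward 4, now at (row=6, col=9)
  L: turn left, now facing North
Final: (row=6, col=9), facing North

Answer: Final position: (row=6, col=9), facing North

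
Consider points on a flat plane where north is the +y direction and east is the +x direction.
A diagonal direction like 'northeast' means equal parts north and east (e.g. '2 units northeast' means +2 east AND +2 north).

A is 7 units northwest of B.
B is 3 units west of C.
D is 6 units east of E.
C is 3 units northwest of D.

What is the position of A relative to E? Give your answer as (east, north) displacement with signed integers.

Answer: A is at (east=-7, north=10) relative to E.

Derivation:
Place E at the origin (east=0, north=0).
  D is 6 units east of E: delta (east=+6, north=+0); D at (east=6, north=0).
  C is 3 units northwest of D: delta (east=-3, north=+3); C at (east=3, north=3).
  B is 3 units west of C: delta (east=-3, north=+0); B at (east=0, north=3).
  A is 7 units northwest of B: delta (east=-7, north=+7); A at (east=-7, north=10).
Therefore A relative to E: (east=-7, north=10).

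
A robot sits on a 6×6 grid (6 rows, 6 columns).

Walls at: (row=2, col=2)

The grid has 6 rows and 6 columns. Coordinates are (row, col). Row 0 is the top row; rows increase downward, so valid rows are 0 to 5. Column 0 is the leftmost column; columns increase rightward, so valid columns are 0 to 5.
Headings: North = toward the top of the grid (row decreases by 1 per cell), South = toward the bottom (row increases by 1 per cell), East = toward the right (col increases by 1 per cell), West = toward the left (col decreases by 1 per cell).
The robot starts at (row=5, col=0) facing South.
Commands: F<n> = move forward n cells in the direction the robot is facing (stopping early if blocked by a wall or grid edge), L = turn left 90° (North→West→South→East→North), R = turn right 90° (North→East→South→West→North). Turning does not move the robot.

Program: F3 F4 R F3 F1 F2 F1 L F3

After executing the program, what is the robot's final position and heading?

Start: (row=5, col=0), facing South
  F3: move forward 0/3 (blocked), now at (row=5, col=0)
  F4: move forward 0/4 (blocked), now at (row=5, col=0)
  R: turn right, now facing West
  F3: move forward 0/3 (blocked), now at (row=5, col=0)
  F1: move forward 0/1 (blocked), now at (row=5, col=0)
  F2: move forward 0/2 (blocked), now at (row=5, col=0)
  F1: move forward 0/1 (blocked), now at (row=5, col=0)
  L: turn left, now facing South
  F3: move forward 0/3 (blocked), now at (row=5, col=0)
Final: (row=5, col=0), facing South

Answer: Final position: (row=5, col=0), facing South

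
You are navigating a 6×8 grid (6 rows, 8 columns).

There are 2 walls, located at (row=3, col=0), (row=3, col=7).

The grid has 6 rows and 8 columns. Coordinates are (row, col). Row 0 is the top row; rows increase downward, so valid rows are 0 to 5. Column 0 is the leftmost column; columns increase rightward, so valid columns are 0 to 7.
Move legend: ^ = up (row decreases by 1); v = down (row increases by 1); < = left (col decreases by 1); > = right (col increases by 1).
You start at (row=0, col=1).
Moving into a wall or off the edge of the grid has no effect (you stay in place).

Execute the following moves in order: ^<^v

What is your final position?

Answer: Final position: (row=1, col=0)

Derivation:
Start: (row=0, col=1)
  ^ (up): blocked, stay at (row=0, col=1)
  < (left): (row=0, col=1) -> (row=0, col=0)
  ^ (up): blocked, stay at (row=0, col=0)
  v (down): (row=0, col=0) -> (row=1, col=0)
Final: (row=1, col=0)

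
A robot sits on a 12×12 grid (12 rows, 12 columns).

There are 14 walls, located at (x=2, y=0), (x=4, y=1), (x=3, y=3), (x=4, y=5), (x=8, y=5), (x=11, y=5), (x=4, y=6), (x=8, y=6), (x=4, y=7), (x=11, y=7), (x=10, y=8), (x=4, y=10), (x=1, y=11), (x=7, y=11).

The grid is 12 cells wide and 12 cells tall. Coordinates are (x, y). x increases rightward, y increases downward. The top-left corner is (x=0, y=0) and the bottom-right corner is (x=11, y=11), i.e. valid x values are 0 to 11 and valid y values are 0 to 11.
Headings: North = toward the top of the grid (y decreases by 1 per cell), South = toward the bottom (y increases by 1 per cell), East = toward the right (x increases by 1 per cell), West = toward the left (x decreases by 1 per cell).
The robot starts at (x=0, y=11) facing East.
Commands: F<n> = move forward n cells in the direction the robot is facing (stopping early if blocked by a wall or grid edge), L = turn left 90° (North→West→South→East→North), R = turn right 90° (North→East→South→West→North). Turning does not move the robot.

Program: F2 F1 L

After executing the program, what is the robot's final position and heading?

Answer: Final position: (x=0, y=11), facing North

Derivation:
Start: (x=0, y=11), facing East
  F2: move forward 0/2 (blocked), now at (x=0, y=11)
  F1: move forward 0/1 (blocked), now at (x=0, y=11)
  L: turn left, now facing North
Final: (x=0, y=11), facing North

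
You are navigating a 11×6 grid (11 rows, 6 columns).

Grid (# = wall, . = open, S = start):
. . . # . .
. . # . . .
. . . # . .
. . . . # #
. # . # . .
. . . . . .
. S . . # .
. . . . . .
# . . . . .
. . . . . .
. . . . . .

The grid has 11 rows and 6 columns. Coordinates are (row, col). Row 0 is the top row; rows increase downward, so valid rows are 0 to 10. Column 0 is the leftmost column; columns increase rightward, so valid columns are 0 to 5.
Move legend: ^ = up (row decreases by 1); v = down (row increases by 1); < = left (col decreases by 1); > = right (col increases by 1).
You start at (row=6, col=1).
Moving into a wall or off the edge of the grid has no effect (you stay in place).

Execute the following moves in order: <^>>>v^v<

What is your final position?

Answer: Final position: (row=6, col=2)

Derivation:
Start: (row=6, col=1)
  < (left): (row=6, col=1) -> (row=6, col=0)
  ^ (up): (row=6, col=0) -> (row=5, col=0)
  > (right): (row=5, col=0) -> (row=5, col=1)
  > (right): (row=5, col=1) -> (row=5, col=2)
  > (right): (row=5, col=2) -> (row=5, col=3)
  v (down): (row=5, col=3) -> (row=6, col=3)
  ^ (up): (row=6, col=3) -> (row=5, col=3)
  v (down): (row=5, col=3) -> (row=6, col=3)
  < (left): (row=6, col=3) -> (row=6, col=2)
Final: (row=6, col=2)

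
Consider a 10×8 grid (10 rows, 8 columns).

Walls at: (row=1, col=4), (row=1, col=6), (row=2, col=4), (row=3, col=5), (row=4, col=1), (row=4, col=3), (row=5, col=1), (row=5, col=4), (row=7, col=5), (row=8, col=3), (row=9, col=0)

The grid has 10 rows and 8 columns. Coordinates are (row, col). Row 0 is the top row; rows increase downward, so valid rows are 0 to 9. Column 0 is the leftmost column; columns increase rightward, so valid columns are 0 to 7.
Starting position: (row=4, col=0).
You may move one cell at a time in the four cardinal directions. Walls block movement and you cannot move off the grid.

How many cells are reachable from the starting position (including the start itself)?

Answer: Reachable cells: 69

Derivation:
BFS flood-fill from (row=4, col=0):
  Distance 0: (row=4, col=0)
  Distance 1: (row=3, col=0), (row=5, col=0)
  Distance 2: (row=2, col=0), (row=3, col=1), (row=6, col=0)
  Distance 3: (row=1, col=0), (row=2, col=1), (row=3, col=2), (row=6, col=1), (row=7, col=0)
  Distance 4: (row=0, col=0), (row=1, col=1), (row=2, col=2), (row=3, col=3), (row=4, col=2), (row=6, col=2), (row=7, col=1), (row=8, col=0)
  Distance 5: (row=0, col=1), (row=1, col=2), (row=2, col=3), (row=3, col=4), (row=5, col=2), (row=6, col=3), (row=7, col=2), (row=8, col=1)
  Distance 6: (row=0, col=2), (row=1, col=3), (row=4, col=4), (row=5, col=3), (row=6, col=4), (row=7, col=3), (row=8, col=2), (row=9, col=1)
  Distance 7: (row=0, col=3), (row=4, col=5), (row=6, col=5), (row=7, col=4), (row=9, col=2)
  Distance 8: (row=0, col=4), (row=4, col=6), (row=5, col=5), (row=6, col=6), (row=8, col=4), (row=9, col=3)
  Distance 9: (row=0, col=5), (row=3, col=6), (row=4, col=7), (row=5, col=6), (row=6, col=7), (row=7, col=6), (row=8, col=5), (row=9, col=4)
  Distance 10: (row=0, col=6), (row=1, col=5), (row=2, col=6), (row=3, col=7), (row=5, col=7), (row=7, col=7), (row=8, col=6), (row=9, col=5)
  Distance 11: (row=0, col=7), (row=2, col=5), (row=2, col=7), (row=8, col=7), (row=9, col=6)
  Distance 12: (row=1, col=7), (row=9, col=7)
Total reachable: 69 (grid has 69 open cells total)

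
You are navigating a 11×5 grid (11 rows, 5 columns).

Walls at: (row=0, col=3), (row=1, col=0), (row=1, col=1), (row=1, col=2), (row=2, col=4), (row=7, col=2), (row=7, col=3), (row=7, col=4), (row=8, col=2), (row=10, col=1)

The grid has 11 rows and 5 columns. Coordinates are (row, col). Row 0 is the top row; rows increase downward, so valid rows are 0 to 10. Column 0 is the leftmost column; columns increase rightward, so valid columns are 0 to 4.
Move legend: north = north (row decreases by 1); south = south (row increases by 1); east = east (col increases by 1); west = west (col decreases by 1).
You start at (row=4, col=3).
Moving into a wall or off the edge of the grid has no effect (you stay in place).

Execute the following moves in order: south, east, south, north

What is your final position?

Answer: Final position: (row=5, col=4)

Derivation:
Start: (row=4, col=3)
  south (south): (row=4, col=3) -> (row=5, col=3)
  east (east): (row=5, col=3) -> (row=5, col=4)
  south (south): (row=5, col=4) -> (row=6, col=4)
  north (north): (row=6, col=4) -> (row=5, col=4)
Final: (row=5, col=4)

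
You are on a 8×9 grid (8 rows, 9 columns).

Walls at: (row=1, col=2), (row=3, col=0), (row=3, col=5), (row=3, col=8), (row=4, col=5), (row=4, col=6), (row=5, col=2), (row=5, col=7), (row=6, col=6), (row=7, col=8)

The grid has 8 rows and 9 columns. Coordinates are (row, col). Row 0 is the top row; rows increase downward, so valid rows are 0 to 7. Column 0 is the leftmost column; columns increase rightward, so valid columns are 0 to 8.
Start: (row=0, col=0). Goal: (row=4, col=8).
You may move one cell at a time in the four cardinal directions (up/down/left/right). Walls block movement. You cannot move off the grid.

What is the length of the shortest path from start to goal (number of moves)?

Answer: Shortest path length: 12

Derivation:
BFS from (row=0, col=0) until reaching (row=4, col=8):
  Distance 0: (row=0, col=0)
  Distance 1: (row=0, col=1), (row=1, col=0)
  Distance 2: (row=0, col=2), (row=1, col=1), (row=2, col=0)
  Distance 3: (row=0, col=3), (row=2, col=1)
  Distance 4: (row=0, col=4), (row=1, col=3), (row=2, col=2), (row=3, col=1)
  Distance 5: (row=0, col=5), (row=1, col=4), (row=2, col=3), (row=3, col=2), (row=4, col=1)
  Distance 6: (row=0, col=6), (row=1, col=5), (row=2, col=4), (row=3, col=3), (row=4, col=0), (row=4, col=2), (row=5, col=1)
  Distance 7: (row=0, col=7), (row=1, col=6), (row=2, col=5), (row=3, col=4), (row=4, col=3), (row=5, col=0), (row=6, col=1)
  Distance 8: (row=0, col=8), (row=1, col=7), (row=2, col=6), (row=4, col=4), (row=5, col=3), (row=6, col=0), (row=6, col=2), (row=7, col=1)
  Distance 9: (row=1, col=8), (row=2, col=7), (row=3, col=6), (row=5, col=4), (row=6, col=3), (row=7, col=0), (row=7, col=2)
  Distance 10: (row=2, col=8), (row=3, col=7), (row=5, col=5), (row=6, col=4), (row=7, col=3)
  Distance 11: (row=4, col=7), (row=5, col=6), (row=6, col=5), (row=7, col=4)
  Distance 12: (row=4, col=8), (row=7, col=5)  <- goal reached here
One shortest path (12 moves): (row=0, col=0) -> (row=0, col=1) -> (row=0, col=2) -> (row=0, col=3) -> (row=0, col=4) -> (row=0, col=5) -> (row=0, col=6) -> (row=0, col=7) -> (row=1, col=7) -> (row=2, col=7) -> (row=3, col=7) -> (row=4, col=7) -> (row=4, col=8)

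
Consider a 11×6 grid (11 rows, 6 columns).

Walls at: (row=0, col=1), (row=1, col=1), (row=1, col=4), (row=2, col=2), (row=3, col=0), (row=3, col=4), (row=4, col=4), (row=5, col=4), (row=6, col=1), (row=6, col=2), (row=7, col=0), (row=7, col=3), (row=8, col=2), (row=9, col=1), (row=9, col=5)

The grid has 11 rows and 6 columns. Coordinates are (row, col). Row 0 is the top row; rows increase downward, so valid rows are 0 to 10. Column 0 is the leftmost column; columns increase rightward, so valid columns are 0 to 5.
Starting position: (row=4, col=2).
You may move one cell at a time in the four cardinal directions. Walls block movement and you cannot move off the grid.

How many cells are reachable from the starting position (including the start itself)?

BFS flood-fill from (row=4, col=2):
  Distance 0: (row=4, col=2)
  Distance 1: (row=3, col=2), (row=4, col=1), (row=4, col=3), (row=5, col=2)
  Distance 2: (row=3, col=1), (row=3, col=3), (row=4, col=0), (row=5, col=1), (row=5, col=3)
  Distance 3: (row=2, col=1), (row=2, col=3), (row=5, col=0), (row=6, col=3)
  Distance 4: (row=1, col=3), (row=2, col=0), (row=2, col=4), (row=6, col=0), (row=6, col=4)
  Distance 5: (row=0, col=3), (row=1, col=0), (row=1, col=2), (row=2, col=5), (row=6, col=5), (row=7, col=4)
  Distance 6: (row=0, col=0), (row=0, col=2), (row=0, col=4), (row=1, col=5), (row=3, col=5), (row=5, col=5), (row=7, col=5), (row=8, col=4)
  Distance 7: (row=0, col=5), (row=4, col=5), (row=8, col=3), (row=8, col=5), (row=9, col=4)
  Distance 8: (row=9, col=3), (row=10, col=4)
  Distance 9: (row=9, col=2), (row=10, col=3), (row=10, col=5)
  Distance 10: (row=10, col=2)
  Distance 11: (row=10, col=1)
  Distance 12: (row=10, col=0)
  Distance 13: (row=9, col=0)
  Distance 14: (row=8, col=0)
  Distance 15: (row=8, col=1)
  Distance 16: (row=7, col=1)
  Distance 17: (row=7, col=2)
Total reachable: 51 (grid has 51 open cells total)

Answer: Reachable cells: 51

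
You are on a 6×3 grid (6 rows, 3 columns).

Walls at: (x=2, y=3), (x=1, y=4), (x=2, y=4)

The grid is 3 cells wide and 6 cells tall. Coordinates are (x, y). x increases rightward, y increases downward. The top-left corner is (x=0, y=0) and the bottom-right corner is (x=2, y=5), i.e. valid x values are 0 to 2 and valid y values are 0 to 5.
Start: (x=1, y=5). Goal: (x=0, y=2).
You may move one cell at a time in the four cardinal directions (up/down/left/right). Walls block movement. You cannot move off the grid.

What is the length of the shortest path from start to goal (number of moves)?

Answer: Shortest path length: 4

Derivation:
BFS from (x=1, y=5) until reaching (x=0, y=2):
  Distance 0: (x=1, y=5)
  Distance 1: (x=0, y=5), (x=2, y=5)
  Distance 2: (x=0, y=4)
  Distance 3: (x=0, y=3)
  Distance 4: (x=0, y=2), (x=1, y=3)  <- goal reached here
One shortest path (4 moves): (x=1, y=5) -> (x=0, y=5) -> (x=0, y=4) -> (x=0, y=3) -> (x=0, y=2)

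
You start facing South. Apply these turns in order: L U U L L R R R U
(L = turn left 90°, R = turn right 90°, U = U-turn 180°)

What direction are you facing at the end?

Answer: Final heading: North

Derivation:
Start: South
  L (left (90° counter-clockwise)) -> East
  U (U-turn (180°)) -> West
  U (U-turn (180°)) -> East
  L (left (90° counter-clockwise)) -> North
  L (left (90° counter-clockwise)) -> West
  R (right (90° clockwise)) -> North
  R (right (90° clockwise)) -> East
  R (right (90° clockwise)) -> South
  U (U-turn (180°)) -> North
Final: North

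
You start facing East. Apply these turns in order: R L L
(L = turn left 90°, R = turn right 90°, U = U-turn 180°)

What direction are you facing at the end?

Answer: Final heading: North

Derivation:
Start: East
  R (right (90° clockwise)) -> South
  L (left (90° counter-clockwise)) -> East
  L (left (90° counter-clockwise)) -> North
Final: North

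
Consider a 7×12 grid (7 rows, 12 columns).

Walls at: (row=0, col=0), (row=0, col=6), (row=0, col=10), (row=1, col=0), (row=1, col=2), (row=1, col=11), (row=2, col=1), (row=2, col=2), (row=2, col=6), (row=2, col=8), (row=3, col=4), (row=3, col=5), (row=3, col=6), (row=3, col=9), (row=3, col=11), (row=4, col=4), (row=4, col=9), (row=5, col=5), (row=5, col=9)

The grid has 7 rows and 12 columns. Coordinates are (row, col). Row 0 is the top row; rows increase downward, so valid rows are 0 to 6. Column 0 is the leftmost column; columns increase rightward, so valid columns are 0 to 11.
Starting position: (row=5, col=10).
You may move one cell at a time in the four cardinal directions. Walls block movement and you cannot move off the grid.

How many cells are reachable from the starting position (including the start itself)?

BFS flood-fill from (row=5, col=10):
  Distance 0: (row=5, col=10)
  Distance 1: (row=4, col=10), (row=5, col=11), (row=6, col=10)
  Distance 2: (row=3, col=10), (row=4, col=11), (row=6, col=9), (row=6, col=11)
  Distance 3: (row=2, col=10), (row=6, col=8)
  Distance 4: (row=1, col=10), (row=2, col=9), (row=2, col=11), (row=5, col=8), (row=6, col=7)
  Distance 5: (row=1, col=9), (row=4, col=8), (row=5, col=7), (row=6, col=6)
  Distance 6: (row=0, col=9), (row=1, col=8), (row=3, col=8), (row=4, col=7), (row=5, col=6), (row=6, col=5)
  Distance 7: (row=0, col=8), (row=1, col=7), (row=3, col=7), (row=4, col=6), (row=6, col=4)
  Distance 8: (row=0, col=7), (row=1, col=6), (row=2, col=7), (row=4, col=5), (row=5, col=4), (row=6, col=3)
  Distance 9: (row=1, col=5), (row=5, col=3), (row=6, col=2)
  Distance 10: (row=0, col=5), (row=1, col=4), (row=2, col=5), (row=4, col=3), (row=5, col=2), (row=6, col=1)
  Distance 11: (row=0, col=4), (row=1, col=3), (row=2, col=4), (row=3, col=3), (row=4, col=2), (row=5, col=1), (row=6, col=0)
  Distance 12: (row=0, col=3), (row=2, col=3), (row=3, col=2), (row=4, col=1), (row=5, col=0)
  Distance 13: (row=0, col=2), (row=3, col=1), (row=4, col=0)
  Distance 14: (row=0, col=1), (row=3, col=0)
  Distance 15: (row=1, col=1), (row=2, col=0)
Total reachable: 64 (grid has 65 open cells total)

Answer: Reachable cells: 64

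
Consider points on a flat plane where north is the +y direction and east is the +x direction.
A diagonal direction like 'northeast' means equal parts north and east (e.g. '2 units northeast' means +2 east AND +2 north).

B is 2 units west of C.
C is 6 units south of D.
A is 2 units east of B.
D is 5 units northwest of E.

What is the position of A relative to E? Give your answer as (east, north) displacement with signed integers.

Answer: A is at (east=-5, north=-1) relative to E.

Derivation:
Place E at the origin (east=0, north=0).
  D is 5 units northwest of E: delta (east=-5, north=+5); D at (east=-5, north=5).
  C is 6 units south of D: delta (east=+0, north=-6); C at (east=-5, north=-1).
  B is 2 units west of C: delta (east=-2, north=+0); B at (east=-7, north=-1).
  A is 2 units east of B: delta (east=+2, north=+0); A at (east=-5, north=-1).
Therefore A relative to E: (east=-5, north=-1).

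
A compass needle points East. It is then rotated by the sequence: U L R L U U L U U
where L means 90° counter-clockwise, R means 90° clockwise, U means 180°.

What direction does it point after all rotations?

Answer: Final heading: East

Derivation:
Start: East
  U (U-turn (180°)) -> West
  L (left (90° counter-clockwise)) -> South
  R (right (90° clockwise)) -> West
  L (left (90° counter-clockwise)) -> South
  U (U-turn (180°)) -> North
  U (U-turn (180°)) -> South
  L (left (90° counter-clockwise)) -> East
  U (U-turn (180°)) -> West
  U (U-turn (180°)) -> East
Final: East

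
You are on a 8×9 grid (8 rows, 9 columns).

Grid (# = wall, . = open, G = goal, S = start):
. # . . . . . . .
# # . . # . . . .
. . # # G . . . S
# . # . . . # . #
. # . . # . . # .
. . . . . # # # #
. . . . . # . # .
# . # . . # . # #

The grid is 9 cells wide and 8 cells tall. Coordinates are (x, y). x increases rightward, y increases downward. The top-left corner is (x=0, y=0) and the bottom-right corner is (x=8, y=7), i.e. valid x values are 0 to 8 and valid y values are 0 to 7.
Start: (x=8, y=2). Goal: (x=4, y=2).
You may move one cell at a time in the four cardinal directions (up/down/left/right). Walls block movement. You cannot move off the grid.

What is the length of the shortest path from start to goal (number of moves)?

BFS from (x=8, y=2) until reaching (x=4, y=2):
  Distance 0: (x=8, y=2)
  Distance 1: (x=8, y=1), (x=7, y=2)
  Distance 2: (x=8, y=0), (x=7, y=1), (x=6, y=2), (x=7, y=3)
  Distance 3: (x=7, y=0), (x=6, y=1), (x=5, y=2)
  Distance 4: (x=6, y=0), (x=5, y=1), (x=4, y=2), (x=5, y=3)  <- goal reached here
One shortest path (4 moves): (x=8, y=2) -> (x=7, y=2) -> (x=6, y=2) -> (x=5, y=2) -> (x=4, y=2)

Answer: Shortest path length: 4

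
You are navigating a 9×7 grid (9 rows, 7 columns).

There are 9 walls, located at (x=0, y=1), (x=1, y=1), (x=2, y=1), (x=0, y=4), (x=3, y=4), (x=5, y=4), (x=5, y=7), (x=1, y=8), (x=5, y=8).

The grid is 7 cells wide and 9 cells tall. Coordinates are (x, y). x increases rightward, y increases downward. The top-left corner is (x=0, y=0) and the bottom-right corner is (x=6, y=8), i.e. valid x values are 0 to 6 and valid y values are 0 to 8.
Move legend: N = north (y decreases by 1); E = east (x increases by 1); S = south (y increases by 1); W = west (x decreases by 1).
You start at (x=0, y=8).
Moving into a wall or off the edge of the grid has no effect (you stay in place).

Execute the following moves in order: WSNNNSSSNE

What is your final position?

Start: (x=0, y=8)
  W (west): blocked, stay at (x=0, y=8)
  S (south): blocked, stay at (x=0, y=8)
  N (north): (x=0, y=8) -> (x=0, y=7)
  N (north): (x=0, y=7) -> (x=0, y=6)
  N (north): (x=0, y=6) -> (x=0, y=5)
  S (south): (x=0, y=5) -> (x=0, y=6)
  S (south): (x=0, y=6) -> (x=0, y=7)
  S (south): (x=0, y=7) -> (x=0, y=8)
  N (north): (x=0, y=8) -> (x=0, y=7)
  E (east): (x=0, y=7) -> (x=1, y=7)
Final: (x=1, y=7)

Answer: Final position: (x=1, y=7)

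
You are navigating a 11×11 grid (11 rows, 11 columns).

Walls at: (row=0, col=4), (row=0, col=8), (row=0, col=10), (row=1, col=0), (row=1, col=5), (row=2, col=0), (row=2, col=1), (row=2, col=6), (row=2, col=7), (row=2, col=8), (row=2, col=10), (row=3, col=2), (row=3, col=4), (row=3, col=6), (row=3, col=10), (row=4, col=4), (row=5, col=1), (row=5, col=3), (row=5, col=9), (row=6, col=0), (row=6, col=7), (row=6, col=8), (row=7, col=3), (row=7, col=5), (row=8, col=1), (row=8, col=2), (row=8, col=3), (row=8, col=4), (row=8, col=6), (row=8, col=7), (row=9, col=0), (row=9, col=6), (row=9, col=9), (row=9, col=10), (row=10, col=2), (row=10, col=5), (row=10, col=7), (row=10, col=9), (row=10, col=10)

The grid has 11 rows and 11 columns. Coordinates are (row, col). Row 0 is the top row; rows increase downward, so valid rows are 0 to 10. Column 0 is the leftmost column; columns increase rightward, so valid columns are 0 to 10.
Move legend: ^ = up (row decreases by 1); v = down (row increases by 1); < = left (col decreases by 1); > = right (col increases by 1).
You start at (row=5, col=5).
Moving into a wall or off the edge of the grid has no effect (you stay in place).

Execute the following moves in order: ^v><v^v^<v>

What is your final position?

Start: (row=5, col=5)
  ^ (up): (row=5, col=5) -> (row=4, col=5)
  v (down): (row=4, col=5) -> (row=5, col=5)
  > (right): (row=5, col=5) -> (row=5, col=6)
  < (left): (row=5, col=6) -> (row=5, col=5)
  v (down): (row=5, col=5) -> (row=6, col=5)
  ^ (up): (row=6, col=5) -> (row=5, col=5)
  v (down): (row=5, col=5) -> (row=6, col=5)
  ^ (up): (row=6, col=5) -> (row=5, col=5)
  < (left): (row=5, col=5) -> (row=5, col=4)
  v (down): (row=5, col=4) -> (row=6, col=4)
  > (right): (row=6, col=4) -> (row=6, col=5)
Final: (row=6, col=5)

Answer: Final position: (row=6, col=5)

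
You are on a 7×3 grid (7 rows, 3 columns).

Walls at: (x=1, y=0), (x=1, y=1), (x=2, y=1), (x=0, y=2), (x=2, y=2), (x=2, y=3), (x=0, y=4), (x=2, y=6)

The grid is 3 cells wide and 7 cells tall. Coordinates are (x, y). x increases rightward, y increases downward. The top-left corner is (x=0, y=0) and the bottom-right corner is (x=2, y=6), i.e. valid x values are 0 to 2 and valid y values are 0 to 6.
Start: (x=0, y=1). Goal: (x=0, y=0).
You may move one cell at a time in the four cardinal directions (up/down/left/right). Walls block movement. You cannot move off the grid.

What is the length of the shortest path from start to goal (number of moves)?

Answer: Shortest path length: 1

Derivation:
BFS from (x=0, y=1) until reaching (x=0, y=0):
  Distance 0: (x=0, y=1)
  Distance 1: (x=0, y=0)  <- goal reached here
One shortest path (1 moves): (x=0, y=1) -> (x=0, y=0)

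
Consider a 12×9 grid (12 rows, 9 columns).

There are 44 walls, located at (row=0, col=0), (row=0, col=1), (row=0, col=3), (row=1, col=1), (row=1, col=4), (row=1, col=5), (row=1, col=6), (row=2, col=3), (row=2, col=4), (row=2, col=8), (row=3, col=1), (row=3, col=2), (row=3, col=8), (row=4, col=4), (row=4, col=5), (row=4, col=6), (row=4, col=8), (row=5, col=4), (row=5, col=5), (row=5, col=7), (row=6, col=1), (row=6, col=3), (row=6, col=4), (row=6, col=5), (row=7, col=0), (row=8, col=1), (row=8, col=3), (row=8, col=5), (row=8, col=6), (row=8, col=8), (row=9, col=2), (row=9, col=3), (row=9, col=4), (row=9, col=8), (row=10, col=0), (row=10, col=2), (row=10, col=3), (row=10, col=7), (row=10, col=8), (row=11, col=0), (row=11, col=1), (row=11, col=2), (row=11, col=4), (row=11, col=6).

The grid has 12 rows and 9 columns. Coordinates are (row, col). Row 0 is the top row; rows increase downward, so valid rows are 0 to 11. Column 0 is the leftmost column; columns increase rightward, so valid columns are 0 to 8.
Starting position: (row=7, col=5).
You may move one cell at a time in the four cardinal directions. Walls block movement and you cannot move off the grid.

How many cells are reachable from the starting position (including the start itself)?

Answer: Reachable cells: 57

Derivation:
BFS flood-fill from (row=7, col=5):
  Distance 0: (row=7, col=5)
  Distance 1: (row=7, col=4), (row=7, col=6)
  Distance 2: (row=6, col=6), (row=7, col=3), (row=7, col=7), (row=8, col=4)
  Distance 3: (row=5, col=6), (row=6, col=7), (row=7, col=2), (row=7, col=8), (row=8, col=7)
  Distance 4: (row=6, col=2), (row=6, col=8), (row=7, col=1), (row=8, col=2), (row=9, col=7)
  Distance 5: (row=5, col=2), (row=5, col=8), (row=9, col=6)
  Distance 6: (row=4, col=2), (row=5, col=1), (row=5, col=3), (row=9, col=5), (row=10, col=6)
  Distance 7: (row=4, col=1), (row=4, col=3), (row=5, col=0), (row=10, col=5)
  Distance 8: (row=3, col=3), (row=4, col=0), (row=6, col=0), (row=10, col=4), (row=11, col=5)
  Distance 9: (row=3, col=0), (row=3, col=4)
  Distance 10: (row=2, col=0), (row=3, col=5)
  Distance 11: (row=1, col=0), (row=2, col=1), (row=2, col=5), (row=3, col=6)
  Distance 12: (row=2, col=2), (row=2, col=6), (row=3, col=7)
  Distance 13: (row=1, col=2), (row=2, col=7), (row=4, col=7)
  Distance 14: (row=0, col=2), (row=1, col=3), (row=1, col=7)
  Distance 15: (row=0, col=7), (row=1, col=8)
  Distance 16: (row=0, col=6), (row=0, col=8)
  Distance 17: (row=0, col=5)
  Distance 18: (row=0, col=4)
Total reachable: 57 (grid has 64 open cells total)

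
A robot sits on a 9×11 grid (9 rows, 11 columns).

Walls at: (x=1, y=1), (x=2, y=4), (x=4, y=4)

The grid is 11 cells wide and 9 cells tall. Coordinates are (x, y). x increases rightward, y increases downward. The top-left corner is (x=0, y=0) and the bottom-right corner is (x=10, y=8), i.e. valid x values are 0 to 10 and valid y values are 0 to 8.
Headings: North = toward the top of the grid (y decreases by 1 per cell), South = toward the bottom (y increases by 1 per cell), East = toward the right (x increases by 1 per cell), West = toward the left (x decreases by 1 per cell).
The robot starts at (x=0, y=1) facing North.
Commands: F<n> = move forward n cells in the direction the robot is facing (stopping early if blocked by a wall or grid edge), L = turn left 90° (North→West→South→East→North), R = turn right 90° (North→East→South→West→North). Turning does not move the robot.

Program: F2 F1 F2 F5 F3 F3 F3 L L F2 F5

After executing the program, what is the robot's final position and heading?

Answer: Final position: (x=0, y=7), facing South

Derivation:
Start: (x=0, y=1), facing North
  F2: move forward 1/2 (blocked), now at (x=0, y=0)
  F1: move forward 0/1 (blocked), now at (x=0, y=0)
  F2: move forward 0/2 (blocked), now at (x=0, y=0)
  F5: move forward 0/5 (blocked), now at (x=0, y=0)
  [×3]F3: move forward 0/3 (blocked), now at (x=0, y=0)
  L: turn left, now facing West
  L: turn left, now facing South
  F2: move forward 2, now at (x=0, y=2)
  F5: move forward 5, now at (x=0, y=7)
Final: (x=0, y=7), facing South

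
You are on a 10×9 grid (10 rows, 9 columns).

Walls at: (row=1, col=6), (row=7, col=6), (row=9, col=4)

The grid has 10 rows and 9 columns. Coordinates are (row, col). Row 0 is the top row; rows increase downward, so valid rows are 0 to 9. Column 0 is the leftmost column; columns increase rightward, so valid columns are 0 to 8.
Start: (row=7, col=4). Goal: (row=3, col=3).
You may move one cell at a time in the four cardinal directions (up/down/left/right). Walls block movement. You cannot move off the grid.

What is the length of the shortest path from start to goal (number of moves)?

Answer: Shortest path length: 5

Derivation:
BFS from (row=7, col=4) until reaching (row=3, col=3):
  Distance 0: (row=7, col=4)
  Distance 1: (row=6, col=4), (row=7, col=3), (row=7, col=5), (row=8, col=4)
  Distance 2: (row=5, col=4), (row=6, col=3), (row=6, col=5), (row=7, col=2), (row=8, col=3), (row=8, col=5)
  Distance 3: (row=4, col=4), (row=5, col=3), (row=5, col=5), (row=6, col=2), (row=6, col=6), (row=7, col=1), (row=8, col=2), (row=8, col=6), (row=9, col=3), (row=9, col=5)
  Distance 4: (row=3, col=4), (row=4, col=3), (row=4, col=5), (row=5, col=2), (row=5, col=6), (row=6, col=1), (row=6, col=7), (row=7, col=0), (row=8, col=1), (row=8, col=7), (row=9, col=2), (row=9, col=6)
  Distance 5: (row=2, col=4), (row=3, col=3), (row=3, col=5), (row=4, col=2), (row=4, col=6), (row=5, col=1), (row=5, col=7), (row=6, col=0), (row=6, col=8), (row=7, col=7), (row=8, col=0), (row=8, col=8), (row=9, col=1), (row=9, col=7)  <- goal reached here
One shortest path (5 moves): (row=7, col=4) -> (row=7, col=3) -> (row=6, col=3) -> (row=5, col=3) -> (row=4, col=3) -> (row=3, col=3)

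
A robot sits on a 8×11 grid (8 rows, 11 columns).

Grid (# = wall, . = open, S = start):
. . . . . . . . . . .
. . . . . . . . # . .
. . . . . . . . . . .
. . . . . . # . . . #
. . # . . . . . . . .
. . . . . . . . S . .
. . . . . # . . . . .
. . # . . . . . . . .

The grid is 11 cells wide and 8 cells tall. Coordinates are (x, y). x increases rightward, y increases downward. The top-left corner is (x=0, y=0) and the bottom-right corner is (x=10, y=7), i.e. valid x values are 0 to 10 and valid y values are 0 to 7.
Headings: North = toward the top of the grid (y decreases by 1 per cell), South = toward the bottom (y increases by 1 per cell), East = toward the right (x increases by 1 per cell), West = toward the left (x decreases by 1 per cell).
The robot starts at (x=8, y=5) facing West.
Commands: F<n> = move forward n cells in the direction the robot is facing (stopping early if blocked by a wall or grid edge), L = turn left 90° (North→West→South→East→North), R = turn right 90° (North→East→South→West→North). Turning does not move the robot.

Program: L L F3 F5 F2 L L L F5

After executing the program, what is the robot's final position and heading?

Start: (x=8, y=5), facing West
  L: turn left, now facing South
  L: turn left, now facing East
  F3: move forward 2/3 (blocked), now at (x=10, y=5)
  F5: move forward 0/5 (blocked), now at (x=10, y=5)
  F2: move forward 0/2 (blocked), now at (x=10, y=5)
  L: turn left, now facing North
  L: turn left, now facing West
  L: turn left, now facing South
  F5: move forward 2/5 (blocked), now at (x=10, y=7)
Final: (x=10, y=7), facing South

Answer: Final position: (x=10, y=7), facing South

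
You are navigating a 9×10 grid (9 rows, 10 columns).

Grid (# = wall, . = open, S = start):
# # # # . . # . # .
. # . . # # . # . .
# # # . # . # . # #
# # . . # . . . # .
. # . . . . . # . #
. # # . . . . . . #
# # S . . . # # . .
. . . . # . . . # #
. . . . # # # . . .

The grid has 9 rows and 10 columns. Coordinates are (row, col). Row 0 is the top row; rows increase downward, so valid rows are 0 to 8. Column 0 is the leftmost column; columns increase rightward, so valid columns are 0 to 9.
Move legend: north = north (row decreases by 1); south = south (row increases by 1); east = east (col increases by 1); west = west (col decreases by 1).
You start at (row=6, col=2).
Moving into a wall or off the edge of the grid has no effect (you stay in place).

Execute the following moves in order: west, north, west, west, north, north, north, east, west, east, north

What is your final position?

Answer: Final position: (row=5, col=3)

Derivation:
Start: (row=6, col=2)
  west (west): blocked, stay at (row=6, col=2)
  north (north): blocked, stay at (row=6, col=2)
  west (west): blocked, stay at (row=6, col=2)
  west (west): blocked, stay at (row=6, col=2)
  [×3]north (north): blocked, stay at (row=6, col=2)
  east (east): (row=6, col=2) -> (row=6, col=3)
  west (west): (row=6, col=3) -> (row=6, col=2)
  east (east): (row=6, col=2) -> (row=6, col=3)
  north (north): (row=6, col=3) -> (row=5, col=3)
Final: (row=5, col=3)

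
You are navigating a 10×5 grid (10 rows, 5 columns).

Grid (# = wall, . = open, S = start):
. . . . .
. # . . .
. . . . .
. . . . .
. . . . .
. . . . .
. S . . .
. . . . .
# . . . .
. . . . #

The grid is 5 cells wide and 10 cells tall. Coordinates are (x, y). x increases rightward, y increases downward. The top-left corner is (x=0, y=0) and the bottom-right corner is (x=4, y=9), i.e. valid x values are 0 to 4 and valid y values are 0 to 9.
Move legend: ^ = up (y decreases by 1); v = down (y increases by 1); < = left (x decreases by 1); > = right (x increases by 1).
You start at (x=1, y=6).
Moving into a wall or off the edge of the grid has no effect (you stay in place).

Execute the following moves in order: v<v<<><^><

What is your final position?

Start: (x=1, y=6)
  v (down): (x=1, y=6) -> (x=1, y=7)
  < (left): (x=1, y=7) -> (x=0, y=7)
  v (down): blocked, stay at (x=0, y=7)
  < (left): blocked, stay at (x=0, y=7)
  < (left): blocked, stay at (x=0, y=7)
  > (right): (x=0, y=7) -> (x=1, y=7)
  < (left): (x=1, y=7) -> (x=0, y=7)
  ^ (up): (x=0, y=7) -> (x=0, y=6)
  > (right): (x=0, y=6) -> (x=1, y=6)
  < (left): (x=1, y=6) -> (x=0, y=6)
Final: (x=0, y=6)

Answer: Final position: (x=0, y=6)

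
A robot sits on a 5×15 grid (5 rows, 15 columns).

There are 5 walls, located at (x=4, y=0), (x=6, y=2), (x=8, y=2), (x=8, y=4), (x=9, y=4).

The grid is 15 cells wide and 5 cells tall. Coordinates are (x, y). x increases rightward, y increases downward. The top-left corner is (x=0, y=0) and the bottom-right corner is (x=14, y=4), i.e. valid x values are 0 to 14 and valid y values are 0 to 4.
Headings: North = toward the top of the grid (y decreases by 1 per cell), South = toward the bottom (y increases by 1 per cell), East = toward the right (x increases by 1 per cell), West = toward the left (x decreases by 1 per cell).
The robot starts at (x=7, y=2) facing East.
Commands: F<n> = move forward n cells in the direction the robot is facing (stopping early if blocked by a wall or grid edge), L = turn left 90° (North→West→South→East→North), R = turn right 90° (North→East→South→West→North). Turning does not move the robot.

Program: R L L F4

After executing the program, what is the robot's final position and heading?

Start: (x=7, y=2), facing East
  R: turn right, now facing South
  L: turn left, now facing East
  L: turn left, now facing North
  F4: move forward 2/4 (blocked), now at (x=7, y=0)
Final: (x=7, y=0), facing North

Answer: Final position: (x=7, y=0), facing North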